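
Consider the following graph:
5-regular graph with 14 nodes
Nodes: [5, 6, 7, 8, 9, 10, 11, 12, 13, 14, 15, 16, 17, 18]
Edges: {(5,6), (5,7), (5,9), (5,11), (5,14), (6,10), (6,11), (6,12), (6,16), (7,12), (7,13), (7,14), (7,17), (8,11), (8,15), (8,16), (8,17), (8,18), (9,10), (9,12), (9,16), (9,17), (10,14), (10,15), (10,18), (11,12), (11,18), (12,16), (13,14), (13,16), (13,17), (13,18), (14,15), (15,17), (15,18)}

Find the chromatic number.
Clique number ω(G) = 3 (lower bound: χ ≥ ω).
Suppose a proper 3-coloring c exists. The clique [5, 6, 11] takes 3 distinct colors; by symmetry let c(5) = 1, c(6) = 2, c(11) = 3.
- Vertex 12: neighbors [6, 11] already have colors [2, 3] ⇒ c(12) = 1.
- Vertex 16: neighbors [12, 6] already have colors [1, 2] ⇒ c(16) = 3.
- Vertex 9: neighbors [5, 16] already have colors [1, 3] ⇒ c(9) = 2.
- Vertex 13: neighbors [16] already have colors [3]; try each remaining color.
- Case c(13) = 1:
  - Vertex 17: neighbors [13, 9] already have colors [1, 2] ⇒ c(17) = 3.
  - Vertex 18: neighbors [13, 11] already have colors [1, 3] ⇒ c(18) = 2.
  - Vertex 15: neighbors [18, 17] already have colors [2, 3] ⇒ c(15) = 1.
  - Vertex 8: neighbors [15, 18, 11] already have colors [1, 2, 3] — all 3 colors blocked. Contradiction.
- Case c(13) = 2:
  - Vertex 14: neighbors [5, 13] already have colors [1, 2] ⇒ c(14) = 3.
  - Vertex 7: neighbors [5, 13, 14] already have colors [1, 2, 3] — all 3 colors blocked. Contradiction.
Every case ends in a contradiction, so G has no proper 3-coloring (χ ≥ 4).
The coloring below uses 4 colors, so χ(G) = 4.
A valid 4-coloring: color 1: [10, 11, 16, 17]; color 2: [6, 8, 9, 14]; color 3: [5, 12, 13, 15]; color 4: [7, 18].

χ(G) = 4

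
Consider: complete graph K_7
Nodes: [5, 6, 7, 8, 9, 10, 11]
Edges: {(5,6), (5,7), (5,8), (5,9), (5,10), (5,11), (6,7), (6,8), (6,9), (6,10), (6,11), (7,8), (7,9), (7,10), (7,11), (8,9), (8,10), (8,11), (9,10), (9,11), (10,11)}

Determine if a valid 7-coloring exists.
Yes, G is 7-colorable

A valid 7-coloring: color 1: [6]; color 2: [10]; color 3: [9]; color 4: [7]; color 5: [11]; color 6: [5]; color 7: [8].
(χ(G) = 7 ≤ 7.)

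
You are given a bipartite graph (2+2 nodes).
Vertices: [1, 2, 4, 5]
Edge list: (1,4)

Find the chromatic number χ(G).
Clique number ω(G) = 2 (lower bound: χ ≥ ω).
The graph is bipartite (no odd cycle), so 2 colors suffice: χ(G) = 2.
A valid 2-coloring: color 1: [2, 4, 5]; color 2: [1].

χ(G) = 2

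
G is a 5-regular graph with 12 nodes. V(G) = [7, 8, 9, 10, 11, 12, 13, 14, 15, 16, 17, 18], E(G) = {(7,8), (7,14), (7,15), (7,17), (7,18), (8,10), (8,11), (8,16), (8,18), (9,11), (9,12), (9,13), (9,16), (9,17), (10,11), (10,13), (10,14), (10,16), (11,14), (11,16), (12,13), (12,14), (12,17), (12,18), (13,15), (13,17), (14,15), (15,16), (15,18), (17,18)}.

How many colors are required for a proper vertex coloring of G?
Clique number ω(G) = 4 (lower bound: χ ≥ ω).
The clique on [9, 12, 13, 17] has size 4, forcing χ ≥ 4, and the coloring below uses 4 colors, so χ(G) = 4.
A valid 4-coloring: color 1: [8, 15, 17]; color 2: [7, 11, 12]; color 3: [9, 10, 18]; color 4: [13, 14, 16].

χ(G) = 4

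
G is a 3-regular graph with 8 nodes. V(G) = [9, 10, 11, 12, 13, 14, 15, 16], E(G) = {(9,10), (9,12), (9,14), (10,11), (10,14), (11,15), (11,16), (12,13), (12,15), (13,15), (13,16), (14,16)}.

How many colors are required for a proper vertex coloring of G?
χ(G) = 3

Clique number ω(G) = 3 (lower bound: χ ≥ ω).
The clique on [9, 10, 14] has size 3, forcing χ ≥ 3, and the coloring below uses 3 colors, so χ(G) = 3.
A valid 3-coloring: color 1: [9, 11, 13]; color 2: [10, 12, 16]; color 3: [14, 15].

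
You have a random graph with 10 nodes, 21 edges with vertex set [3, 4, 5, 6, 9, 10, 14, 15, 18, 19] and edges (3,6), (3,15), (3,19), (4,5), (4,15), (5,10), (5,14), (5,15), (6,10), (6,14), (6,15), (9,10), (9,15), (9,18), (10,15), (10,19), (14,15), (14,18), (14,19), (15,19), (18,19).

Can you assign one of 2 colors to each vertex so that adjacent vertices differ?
No, G is not 2-colorable

The clique on vertices [14, 18, 19] has size 3 > 2, so it alone needs 3 colors.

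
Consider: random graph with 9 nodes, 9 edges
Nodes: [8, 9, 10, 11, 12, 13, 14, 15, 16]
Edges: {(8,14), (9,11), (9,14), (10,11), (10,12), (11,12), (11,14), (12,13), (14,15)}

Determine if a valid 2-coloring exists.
No, G is not 2-colorable

The clique on vertices [9, 11, 14] has size 3 > 2, so it alone needs 3 colors.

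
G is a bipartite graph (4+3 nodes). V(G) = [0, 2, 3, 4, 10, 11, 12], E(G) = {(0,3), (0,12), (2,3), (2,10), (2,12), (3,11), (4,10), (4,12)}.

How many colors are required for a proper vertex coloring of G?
χ(G) = 2

Clique number ω(G) = 2 (lower bound: χ ≥ ω).
The graph is bipartite (no odd cycle), so 2 colors suffice: χ(G) = 2.
A valid 2-coloring: color 1: [0, 2, 4, 11]; color 2: [3, 10, 12].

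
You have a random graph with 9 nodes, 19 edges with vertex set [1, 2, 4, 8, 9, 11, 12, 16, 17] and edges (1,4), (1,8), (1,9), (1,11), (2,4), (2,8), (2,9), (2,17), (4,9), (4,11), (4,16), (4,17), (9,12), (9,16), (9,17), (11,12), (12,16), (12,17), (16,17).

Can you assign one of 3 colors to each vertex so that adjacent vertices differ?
The clique on vertices [4, 9, 16, 17] has size 4 > 3, so it alone needs 4 colors.

No, G is not 3-colorable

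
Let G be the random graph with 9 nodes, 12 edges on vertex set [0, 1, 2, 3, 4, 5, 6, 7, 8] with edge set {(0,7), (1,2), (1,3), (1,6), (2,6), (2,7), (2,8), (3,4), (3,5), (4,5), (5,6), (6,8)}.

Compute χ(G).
Clique number ω(G) = 3 (lower bound: χ ≥ ω).
The clique on [2, 6, 8] has size 3, forcing χ ≥ 3, and the coloring below uses 3 colors, so χ(G) = 3.
A valid 3-coloring: color 1: [3, 6, 7]; color 2: [0, 2, 4]; color 3: [1, 5, 8].

χ(G) = 3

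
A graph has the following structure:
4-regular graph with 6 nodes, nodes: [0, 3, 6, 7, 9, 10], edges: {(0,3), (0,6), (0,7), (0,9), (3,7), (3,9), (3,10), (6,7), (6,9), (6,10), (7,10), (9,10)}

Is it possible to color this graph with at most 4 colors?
A valid 4-coloring: color 1: [7, 9]; color 2: [0, 10]; color 3: [3, 6].
(χ(G) = 3 ≤ 4.)

Yes, G is 4-colorable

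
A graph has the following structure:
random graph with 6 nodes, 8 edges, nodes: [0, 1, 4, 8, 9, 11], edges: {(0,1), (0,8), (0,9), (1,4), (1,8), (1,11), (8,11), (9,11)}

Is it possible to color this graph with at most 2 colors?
No, G is not 2-colorable

The clique on vertices [0, 1, 8] has size 3 > 2, so it alone needs 3 colors.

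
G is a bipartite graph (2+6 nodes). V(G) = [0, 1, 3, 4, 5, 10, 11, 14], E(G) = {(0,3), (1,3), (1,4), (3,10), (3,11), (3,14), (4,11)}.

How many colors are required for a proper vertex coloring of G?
χ(G) = 2

Clique number ω(G) = 2 (lower bound: χ ≥ ω).
The graph is bipartite (no odd cycle), so 2 colors suffice: χ(G) = 2.
A valid 2-coloring: color 1: [3, 4, 5]; color 2: [0, 1, 10, 11, 14].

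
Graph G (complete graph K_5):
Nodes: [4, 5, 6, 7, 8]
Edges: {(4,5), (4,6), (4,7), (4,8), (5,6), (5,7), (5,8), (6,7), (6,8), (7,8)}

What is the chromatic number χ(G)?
χ(G) = 5

Clique number ω(G) = 5 (lower bound: χ ≥ ω).
The clique on [4, 5, 6, 7, 8] has size 5, forcing χ ≥ 5, and the coloring below uses 5 colors, so χ(G) = 5.
A valid 5-coloring: color 1: [5]; color 2: [6]; color 3: [8]; color 4: [7]; color 5: [4].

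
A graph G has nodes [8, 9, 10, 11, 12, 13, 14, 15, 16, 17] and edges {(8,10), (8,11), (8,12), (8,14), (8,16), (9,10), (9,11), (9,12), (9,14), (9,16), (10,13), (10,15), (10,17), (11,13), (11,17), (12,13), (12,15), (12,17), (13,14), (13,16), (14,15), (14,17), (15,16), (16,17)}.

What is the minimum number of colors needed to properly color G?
Clique number ω(G) = 2 (lower bound: χ ≥ ω).
The graph is bipartite (no odd cycle), so 2 colors suffice: χ(G) = 2.
A valid 2-coloring: color 1: [10, 11, 12, 14, 16]; color 2: [8, 9, 13, 15, 17].

χ(G) = 2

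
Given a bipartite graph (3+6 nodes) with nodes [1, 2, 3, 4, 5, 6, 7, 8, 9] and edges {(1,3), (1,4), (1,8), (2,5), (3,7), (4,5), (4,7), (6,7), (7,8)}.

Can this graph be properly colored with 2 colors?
A valid 2-coloring: color 1: [1, 5, 7, 9]; color 2: [2, 3, 4, 6, 8].
(χ(G) = 2 ≤ 2.)

Yes, G is 2-colorable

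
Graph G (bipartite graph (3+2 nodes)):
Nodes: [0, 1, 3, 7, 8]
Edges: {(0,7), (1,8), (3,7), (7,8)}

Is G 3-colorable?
Yes, G is 3-colorable

A valid 3-coloring: color 1: [1, 7]; color 2: [0, 3, 8].
(χ(G) = 2 ≤ 3.)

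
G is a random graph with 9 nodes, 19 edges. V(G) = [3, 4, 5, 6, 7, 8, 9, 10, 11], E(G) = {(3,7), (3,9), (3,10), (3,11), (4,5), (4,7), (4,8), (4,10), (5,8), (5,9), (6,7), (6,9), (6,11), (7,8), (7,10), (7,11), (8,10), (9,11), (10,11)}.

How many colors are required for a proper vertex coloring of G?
Clique number ω(G) = 4 (lower bound: χ ≥ ω).
The clique on [4, 7, 8, 10] has size 4, forcing χ ≥ 4, and the coloring below uses 4 colors, so χ(G) = 4.
A valid 4-coloring: color 1: [7, 9]; color 2: [8, 11]; color 3: [5, 6, 10]; color 4: [3, 4].

χ(G) = 4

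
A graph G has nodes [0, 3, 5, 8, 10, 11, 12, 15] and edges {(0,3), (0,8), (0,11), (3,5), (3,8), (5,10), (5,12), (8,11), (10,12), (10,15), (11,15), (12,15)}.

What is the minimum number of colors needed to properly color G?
Clique number ω(G) = 3 (lower bound: χ ≥ ω).
The clique on [0, 3, 8] has size 3, forcing χ ≥ 3, and the coloring below uses 3 colors, so χ(G) = 3.
A valid 3-coloring: color 1: [0, 5, 15]; color 2: [3, 11, 12]; color 3: [8, 10].

χ(G) = 3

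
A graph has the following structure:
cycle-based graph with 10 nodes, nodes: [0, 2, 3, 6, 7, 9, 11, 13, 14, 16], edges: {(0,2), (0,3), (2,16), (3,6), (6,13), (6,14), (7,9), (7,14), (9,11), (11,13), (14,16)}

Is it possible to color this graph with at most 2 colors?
Yes, G is 2-colorable

A valid 2-coloring: color 1: [2, 3, 9, 13, 14]; color 2: [0, 6, 7, 11, 16].
(χ(G) = 2 ≤ 2.)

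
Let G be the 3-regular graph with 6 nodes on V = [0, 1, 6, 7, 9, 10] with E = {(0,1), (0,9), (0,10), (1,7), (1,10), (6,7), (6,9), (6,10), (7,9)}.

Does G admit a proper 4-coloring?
Yes, G is 4-colorable

A valid 4-coloring: color 1: [7, 10]; color 2: [1, 9]; color 3: [0, 6].
(χ(G) = 3 ≤ 4.)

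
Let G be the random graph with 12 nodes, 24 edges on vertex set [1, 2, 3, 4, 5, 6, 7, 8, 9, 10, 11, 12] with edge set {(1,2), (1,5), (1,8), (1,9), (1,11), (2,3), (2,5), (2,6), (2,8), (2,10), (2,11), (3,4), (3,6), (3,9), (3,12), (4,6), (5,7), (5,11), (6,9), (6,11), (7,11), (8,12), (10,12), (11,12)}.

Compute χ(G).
χ(G) = 4

Clique number ω(G) = 4 (lower bound: χ ≥ ω).
The clique on [1, 2, 5, 11] has size 4, forcing χ ≥ 4, and the coloring below uses 4 colors, so χ(G) = 4.
A valid 4-coloring: color 1: [2, 4, 7, 9, 12]; color 2: [3, 8, 10, 11]; color 3: [1, 6]; color 4: [5].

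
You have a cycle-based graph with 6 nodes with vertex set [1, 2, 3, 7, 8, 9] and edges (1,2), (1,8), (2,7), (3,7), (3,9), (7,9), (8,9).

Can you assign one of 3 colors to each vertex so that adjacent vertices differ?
Yes, G is 3-colorable

A valid 3-coloring: color 1: [2, 9]; color 2: [1, 7]; color 3: [3, 8].
(χ(G) = 3 ≤ 3.)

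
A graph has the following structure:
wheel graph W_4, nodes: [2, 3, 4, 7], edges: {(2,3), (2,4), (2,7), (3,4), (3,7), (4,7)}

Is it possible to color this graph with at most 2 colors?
The clique on vertices [2, 3, 4, 7] has size 4 > 2, so it alone needs 4 colors.

No, G is not 2-colorable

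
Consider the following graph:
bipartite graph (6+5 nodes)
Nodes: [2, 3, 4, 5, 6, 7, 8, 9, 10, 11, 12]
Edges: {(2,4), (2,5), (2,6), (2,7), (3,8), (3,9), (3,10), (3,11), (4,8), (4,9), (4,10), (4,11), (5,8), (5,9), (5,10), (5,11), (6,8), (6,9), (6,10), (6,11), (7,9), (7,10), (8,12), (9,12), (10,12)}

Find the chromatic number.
Clique number ω(G) = 2 (lower bound: χ ≥ ω).
The graph is bipartite (no odd cycle), so 2 colors suffice: χ(G) = 2.
A valid 2-coloring: color 1: [2, 8, 9, 10, 11]; color 2: [3, 4, 5, 6, 7, 12].

χ(G) = 2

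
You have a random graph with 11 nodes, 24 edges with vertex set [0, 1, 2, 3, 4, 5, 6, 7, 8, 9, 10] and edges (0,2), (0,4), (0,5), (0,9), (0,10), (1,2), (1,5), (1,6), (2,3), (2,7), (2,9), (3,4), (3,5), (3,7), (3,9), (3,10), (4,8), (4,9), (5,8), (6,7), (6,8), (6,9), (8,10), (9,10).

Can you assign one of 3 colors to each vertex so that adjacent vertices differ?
Yes, G is 3-colorable

A valid 3-coloring: color 1: [0, 3, 6]; color 2: [1, 7, 8, 9]; color 3: [2, 4, 5, 10].
(χ(G) = 3 ≤ 3.)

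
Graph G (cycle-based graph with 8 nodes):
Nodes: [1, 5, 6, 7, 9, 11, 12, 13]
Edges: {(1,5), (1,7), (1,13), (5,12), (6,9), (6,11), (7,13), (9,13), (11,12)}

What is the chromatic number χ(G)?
χ(G) = 3

Clique number ω(G) = 3 (lower bound: χ ≥ ω).
The clique on [1, 7, 13] has size 3, forcing χ ≥ 3, and the coloring below uses 3 colors, so χ(G) = 3.
A valid 3-coloring: color 1: [1, 9, 12]; color 2: [5, 6, 13]; color 3: [7, 11].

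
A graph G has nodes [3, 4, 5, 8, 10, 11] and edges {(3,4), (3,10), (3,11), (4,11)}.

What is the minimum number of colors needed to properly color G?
Clique number ω(G) = 3 (lower bound: χ ≥ ω).
The clique on [3, 4, 11] has size 3, forcing χ ≥ 3, and the coloring below uses 3 colors, so χ(G) = 3.
A valid 3-coloring: color 1: [3, 5, 8]; color 2: [10, 11]; color 3: [4].

χ(G) = 3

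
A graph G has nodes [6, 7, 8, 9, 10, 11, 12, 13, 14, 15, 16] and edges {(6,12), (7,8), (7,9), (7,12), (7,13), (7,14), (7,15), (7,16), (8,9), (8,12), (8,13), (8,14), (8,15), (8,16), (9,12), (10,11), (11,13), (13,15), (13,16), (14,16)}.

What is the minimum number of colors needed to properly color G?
Clique number ω(G) = 4 (lower bound: χ ≥ ω).
The clique on [7, 8, 9, 12] has size 4, forcing χ ≥ 4, and the coloring below uses 4 colors, so χ(G) = 4.
A valid 4-coloring: color 1: [6, 8, 11]; color 2: [7, 10]; color 3: [12, 13, 14]; color 4: [9, 15, 16].

χ(G) = 4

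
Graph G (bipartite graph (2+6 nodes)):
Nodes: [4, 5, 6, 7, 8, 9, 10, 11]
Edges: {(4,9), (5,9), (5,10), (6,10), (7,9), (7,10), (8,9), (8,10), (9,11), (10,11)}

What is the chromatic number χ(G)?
χ(G) = 2

Clique number ω(G) = 2 (lower bound: χ ≥ ω).
The graph is bipartite (no odd cycle), so 2 colors suffice: χ(G) = 2.
A valid 2-coloring: color 1: [9, 10]; color 2: [4, 5, 6, 7, 8, 11].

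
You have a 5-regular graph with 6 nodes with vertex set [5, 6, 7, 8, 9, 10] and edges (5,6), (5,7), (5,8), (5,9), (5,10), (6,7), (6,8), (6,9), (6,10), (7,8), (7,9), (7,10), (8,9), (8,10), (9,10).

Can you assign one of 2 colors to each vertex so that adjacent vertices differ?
The clique on vertices [5, 6, 7, 8, 9, 10] has size 6 > 2, so it alone needs 6 colors.

No, G is not 2-colorable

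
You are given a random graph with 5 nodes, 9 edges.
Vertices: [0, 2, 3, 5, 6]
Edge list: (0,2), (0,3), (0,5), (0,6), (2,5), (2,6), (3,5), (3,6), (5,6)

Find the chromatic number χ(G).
χ(G) = 4

Clique number ω(G) = 4 (lower bound: χ ≥ ω).
The clique on [0, 2, 5, 6] has size 4, forcing χ ≥ 4, and the coloring below uses 4 colors, so χ(G) = 4.
A valid 4-coloring: color 1: [6]; color 2: [0]; color 3: [5]; color 4: [2, 3].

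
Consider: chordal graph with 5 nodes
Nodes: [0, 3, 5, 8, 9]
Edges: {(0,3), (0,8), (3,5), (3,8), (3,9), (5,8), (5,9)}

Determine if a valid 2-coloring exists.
No, G is not 2-colorable

The clique on vertices [0, 3, 8] has size 3 > 2, so it alone needs 3 colors.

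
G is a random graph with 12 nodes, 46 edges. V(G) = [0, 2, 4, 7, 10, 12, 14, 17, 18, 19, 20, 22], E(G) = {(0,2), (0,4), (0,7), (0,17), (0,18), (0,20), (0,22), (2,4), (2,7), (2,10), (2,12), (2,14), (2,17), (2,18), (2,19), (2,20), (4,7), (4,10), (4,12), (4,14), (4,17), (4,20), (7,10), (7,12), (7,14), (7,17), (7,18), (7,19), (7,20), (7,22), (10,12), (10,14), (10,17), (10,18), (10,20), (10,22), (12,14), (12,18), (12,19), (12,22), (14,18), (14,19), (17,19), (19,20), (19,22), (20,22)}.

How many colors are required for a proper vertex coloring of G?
Clique number ω(G) = 6 (lower bound: χ ≥ ω).
The clique on [2, 7, 10, 12, 14, 18] has size 6, forcing χ ≥ 6, and the coloring below uses 6 colors, so χ(G) = 6.
A valid 6-coloring: color 1: [7]; color 2: [2, 22]; color 3: [0, 10, 19]; color 4: [4, 18]; color 5: [12, 17, 20]; color 6: [14].

χ(G) = 6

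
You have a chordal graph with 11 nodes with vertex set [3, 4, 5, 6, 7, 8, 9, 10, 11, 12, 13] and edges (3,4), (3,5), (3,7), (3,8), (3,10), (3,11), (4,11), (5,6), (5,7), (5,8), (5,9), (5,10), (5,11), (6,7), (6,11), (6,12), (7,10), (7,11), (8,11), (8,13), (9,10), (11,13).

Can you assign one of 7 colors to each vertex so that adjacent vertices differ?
Yes, G is 7-colorable

A valid 7-coloring: color 1: [4, 5, 12, 13]; color 2: [10, 11]; color 3: [3, 6, 9]; color 4: [7, 8].
(χ(G) = 4 ≤ 7.)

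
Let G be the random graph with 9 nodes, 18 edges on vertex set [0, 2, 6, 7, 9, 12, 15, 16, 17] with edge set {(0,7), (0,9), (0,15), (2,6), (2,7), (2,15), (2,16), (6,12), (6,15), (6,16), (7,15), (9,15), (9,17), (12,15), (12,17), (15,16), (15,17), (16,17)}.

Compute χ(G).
Clique number ω(G) = 4 (lower bound: χ ≥ ω).
The clique on [2, 6, 15, 16] has size 4, forcing χ ≥ 4, and the coloring below uses 4 colors, so χ(G) = 4.
A valid 4-coloring: color 1: [15]; color 2: [0, 2, 17]; color 3: [7, 9, 12, 16]; color 4: [6].

χ(G) = 4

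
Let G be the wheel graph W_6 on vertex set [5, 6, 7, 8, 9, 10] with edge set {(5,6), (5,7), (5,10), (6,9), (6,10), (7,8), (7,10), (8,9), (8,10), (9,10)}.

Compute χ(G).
χ(G) = 4

Clique number ω(G) = 3 (lower bound: χ ≥ ω).
Odd cycle [8, 7, 5, 6, 9] needs 3 colors (χ ≥ 3).
Vertex 10 is adjacent to every vertex of [5, 6, 7, 8, 9], which already need 3 colors among themselves, so 10 needs a new color (χ ≥ 4).
The coloring below uses 4 colors, so χ(G) = 4.
A valid 4-coloring: color 1: [10]; color 2: [6, 8]; color 3: [7, 9]; color 4: [5].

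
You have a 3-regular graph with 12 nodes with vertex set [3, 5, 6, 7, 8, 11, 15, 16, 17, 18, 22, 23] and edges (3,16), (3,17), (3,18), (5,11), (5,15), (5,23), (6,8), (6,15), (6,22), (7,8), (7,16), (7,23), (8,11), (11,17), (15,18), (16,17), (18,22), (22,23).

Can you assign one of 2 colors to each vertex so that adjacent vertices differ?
The clique on vertices [3, 16, 17] has size 3 > 2, so it alone needs 3 colors.

No, G is not 2-colorable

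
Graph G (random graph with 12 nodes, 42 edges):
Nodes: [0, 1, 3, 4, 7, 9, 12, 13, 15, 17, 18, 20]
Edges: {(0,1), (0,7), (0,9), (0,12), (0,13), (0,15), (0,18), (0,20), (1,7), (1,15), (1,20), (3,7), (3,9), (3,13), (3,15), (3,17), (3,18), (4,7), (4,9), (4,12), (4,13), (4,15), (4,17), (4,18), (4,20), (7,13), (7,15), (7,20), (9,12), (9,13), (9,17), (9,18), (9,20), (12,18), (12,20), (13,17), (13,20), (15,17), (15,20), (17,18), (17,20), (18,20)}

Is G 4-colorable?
The clique on vertices [0, 9, 12, 18, 20] has size 5 > 4, so it alone needs 5 colors.

No, G is not 4-colorable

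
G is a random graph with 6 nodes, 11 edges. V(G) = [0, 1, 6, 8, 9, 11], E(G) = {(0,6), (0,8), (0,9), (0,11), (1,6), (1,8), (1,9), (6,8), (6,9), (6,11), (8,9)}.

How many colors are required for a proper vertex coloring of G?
Clique number ω(G) = 4 (lower bound: χ ≥ ω).
The clique on [0, 6, 8, 9] has size 4, forcing χ ≥ 4, and the coloring below uses 4 colors, so χ(G) = 4.
A valid 4-coloring: color 1: [6]; color 2: [9, 11]; color 3: [8]; color 4: [0, 1].

χ(G) = 4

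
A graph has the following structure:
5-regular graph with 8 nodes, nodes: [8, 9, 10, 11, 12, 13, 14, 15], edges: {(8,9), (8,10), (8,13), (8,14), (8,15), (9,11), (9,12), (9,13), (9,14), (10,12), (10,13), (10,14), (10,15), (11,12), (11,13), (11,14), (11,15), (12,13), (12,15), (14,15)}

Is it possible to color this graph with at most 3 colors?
No, G is not 3-colorable

The clique on vertices [8, 10, 14, 15] has size 4 > 3, so it alone needs 4 colors.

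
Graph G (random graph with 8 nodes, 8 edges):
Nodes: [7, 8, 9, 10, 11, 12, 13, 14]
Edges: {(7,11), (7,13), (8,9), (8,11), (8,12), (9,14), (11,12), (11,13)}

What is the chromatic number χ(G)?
χ(G) = 3

Clique number ω(G) = 3 (lower bound: χ ≥ ω).
The clique on [8, 11, 12] has size 3, forcing χ ≥ 3, and the coloring below uses 3 colors, so χ(G) = 3.
A valid 3-coloring: color 1: [9, 10, 11]; color 2: [8, 13, 14]; color 3: [7, 12].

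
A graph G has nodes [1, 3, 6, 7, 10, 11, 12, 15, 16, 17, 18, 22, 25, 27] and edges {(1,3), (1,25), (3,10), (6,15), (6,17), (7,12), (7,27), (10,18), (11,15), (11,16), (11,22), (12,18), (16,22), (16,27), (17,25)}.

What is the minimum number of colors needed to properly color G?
χ(G) = 3

Clique number ω(G) = 3 (lower bound: χ ≥ ω).
The clique on [11, 16, 22] has size 3, forcing χ ≥ 3, and the coloring below uses 3 colors, so χ(G) = 3.
A valid 3-coloring: color 1: [1, 10, 12, 15, 16, 17]; color 2: [3, 6, 7, 11, 18, 25]; color 3: [22, 27].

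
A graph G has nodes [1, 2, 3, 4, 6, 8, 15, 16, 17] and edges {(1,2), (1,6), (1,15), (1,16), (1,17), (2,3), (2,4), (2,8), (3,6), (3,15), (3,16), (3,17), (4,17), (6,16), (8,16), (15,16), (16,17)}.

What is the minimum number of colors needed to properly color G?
χ(G) = 3

Clique number ω(G) = 3 (lower bound: χ ≥ ω).
The clique on [1, 16, 17] has size 3, forcing χ ≥ 3, and the coloring below uses 3 colors, so χ(G) = 3.
A valid 3-coloring: color 1: [2, 16]; color 2: [1, 3, 4, 8]; color 3: [6, 15, 17].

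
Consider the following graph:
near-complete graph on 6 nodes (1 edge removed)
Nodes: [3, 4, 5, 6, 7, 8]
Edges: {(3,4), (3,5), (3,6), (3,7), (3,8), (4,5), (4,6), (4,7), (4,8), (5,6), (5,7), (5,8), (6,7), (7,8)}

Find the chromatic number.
χ(G) = 5

Clique number ω(G) = 5 (lower bound: χ ≥ ω).
The clique on [3, 4, 5, 7, 8] has size 5, forcing χ ≥ 5, and the coloring below uses 5 colors, so χ(G) = 5.
A valid 5-coloring: color 1: [4]; color 2: [5]; color 3: [7]; color 4: [3]; color 5: [6, 8].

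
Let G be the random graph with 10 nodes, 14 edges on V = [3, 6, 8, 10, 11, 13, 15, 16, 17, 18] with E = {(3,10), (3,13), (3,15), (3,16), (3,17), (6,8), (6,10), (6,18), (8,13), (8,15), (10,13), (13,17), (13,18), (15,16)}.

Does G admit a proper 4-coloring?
Yes, G is 4-colorable

A valid 4-coloring: color 1: [3, 6, 11]; color 2: [13, 15]; color 3: [8, 10, 16, 17, 18].
(χ(G) = 3 ≤ 4.)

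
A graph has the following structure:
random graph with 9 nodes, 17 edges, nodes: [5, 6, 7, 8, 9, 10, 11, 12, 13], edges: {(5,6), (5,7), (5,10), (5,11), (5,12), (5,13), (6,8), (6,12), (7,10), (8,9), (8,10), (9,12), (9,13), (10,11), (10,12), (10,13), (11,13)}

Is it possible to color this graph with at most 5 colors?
Yes, G is 5-colorable

A valid 5-coloring: color 1: [5, 8]; color 2: [6, 9, 10]; color 3: [7, 12, 13]; color 4: [11].
(χ(G) = 4 ≤ 5.)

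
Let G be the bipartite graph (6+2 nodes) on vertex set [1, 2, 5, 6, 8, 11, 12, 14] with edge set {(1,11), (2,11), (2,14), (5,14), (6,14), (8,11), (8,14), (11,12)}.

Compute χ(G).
Clique number ω(G) = 2 (lower bound: χ ≥ ω).
The graph is bipartite (no odd cycle), so 2 colors suffice: χ(G) = 2.
A valid 2-coloring: color 1: [11, 14]; color 2: [1, 2, 5, 6, 8, 12].

χ(G) = 2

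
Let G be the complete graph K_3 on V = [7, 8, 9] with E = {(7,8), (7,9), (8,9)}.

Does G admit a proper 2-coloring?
The clique on vertices [7, 8, 9] has size 3 > 2, so it alone needs 3 colors.

No, G is not 2-colorable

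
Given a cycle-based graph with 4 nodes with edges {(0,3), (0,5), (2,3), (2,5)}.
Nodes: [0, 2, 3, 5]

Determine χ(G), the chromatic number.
χ(G) = 2

Clique number ω(G) = 2 (lower bound: χ ≥ ω).
The graph is bipartite (no odd cycle), so 2 colors suffice: χ(G) = 2.
A valid 2-coloring: color 1: [0, 2]; color 2: [3, 5].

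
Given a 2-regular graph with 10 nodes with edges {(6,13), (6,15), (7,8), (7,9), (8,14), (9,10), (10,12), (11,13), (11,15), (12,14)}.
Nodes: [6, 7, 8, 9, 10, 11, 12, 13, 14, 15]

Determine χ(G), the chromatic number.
Clique number ω(G) = 2 (lower bound: χ ≥ ω).
The graph is bipartite (no odd cycle), so 2 colors suffice: χ(G) = 2.
A valid 2-coloring: color 1: [6, 7, 10, 11, 14]; color 2: [8, 9, 12, 13, 15].

χ(G) = 2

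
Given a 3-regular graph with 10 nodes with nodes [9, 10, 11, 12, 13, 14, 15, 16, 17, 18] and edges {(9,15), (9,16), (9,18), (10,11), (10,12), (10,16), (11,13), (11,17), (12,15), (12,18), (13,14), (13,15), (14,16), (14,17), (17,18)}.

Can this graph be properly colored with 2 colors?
Odd cycle [17, 14, 16, 10, 11] needs 3 colors (χ ≥ 3).
Hence χ(G) ≥ 3 > 2, so no proper 2-coloring exists.

No, G is not 2-colorable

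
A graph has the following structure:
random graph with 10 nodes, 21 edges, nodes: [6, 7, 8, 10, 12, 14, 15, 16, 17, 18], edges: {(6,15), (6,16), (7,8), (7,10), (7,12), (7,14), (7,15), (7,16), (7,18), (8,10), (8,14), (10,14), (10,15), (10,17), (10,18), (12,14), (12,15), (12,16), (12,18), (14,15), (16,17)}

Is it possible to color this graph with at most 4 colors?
A valid 4-coloring: color 1: [6, 7, 17]; color 2: [10, 12]; color 3: [14, 16, 18]; color 4: [8, 15].
(χ(G) = 4 ≤ 4.)

Yes, G is 4-colorable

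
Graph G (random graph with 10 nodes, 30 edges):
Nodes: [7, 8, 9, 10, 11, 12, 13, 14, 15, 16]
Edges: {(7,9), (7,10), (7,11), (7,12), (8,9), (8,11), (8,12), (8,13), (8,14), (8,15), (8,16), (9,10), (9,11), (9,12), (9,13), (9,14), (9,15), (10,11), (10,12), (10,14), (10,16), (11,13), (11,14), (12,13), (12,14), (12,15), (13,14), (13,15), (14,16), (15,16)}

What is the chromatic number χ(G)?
χ(G) = 5

Clique number ω(G) = 5 (lower bound: χ ≥ ω).
The clique on [8, 9, 11, 13, 14] has size 5, forcing χ ≥ 5, and the coloring below uses 5 colors, so χ(G) = 5.
A valid 5-coloring: color 1: [9, 16]; color 2: [7, 14, 15]; color 3: [11, 12]; color 4: [8, 10]; color 5: [13].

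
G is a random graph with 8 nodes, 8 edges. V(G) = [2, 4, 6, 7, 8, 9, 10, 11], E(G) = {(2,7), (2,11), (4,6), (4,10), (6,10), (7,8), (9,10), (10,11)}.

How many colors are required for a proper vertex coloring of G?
χ(G) = 3

Clique number ω(G) = 3 (lower bound: χ ≥ ω).
The clique on [4, 6, 10] has size 3, forcing χ ≥ 3, and the coloring below uses 3 colors, so χ(G) = 3.
A valid 3-coloring: color 1: [2, 8, 10]; color 2: [4, 7, 9, 11]; color 3: [6].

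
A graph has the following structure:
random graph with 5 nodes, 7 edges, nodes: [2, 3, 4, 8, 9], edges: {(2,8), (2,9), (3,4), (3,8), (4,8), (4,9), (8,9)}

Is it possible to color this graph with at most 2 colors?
The clique on vertices [2, 8, 9] has size 3 > 2, so it alone needs 3 colors.

No, G is not 2-colorable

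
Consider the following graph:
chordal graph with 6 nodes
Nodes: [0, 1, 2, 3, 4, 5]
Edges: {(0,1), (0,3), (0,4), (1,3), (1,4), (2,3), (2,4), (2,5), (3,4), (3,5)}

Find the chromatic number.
χ(G) = 4

Clique number ω(G) = 4 (lower bound: χ ≥ ω).
The clique on [0, 1, 3, 4] has size 4, forcing χ ≥ 4, and the coloring below uses 4 colors, so χ(G) = 4.
A valid 4-coloring: color 1: [3]; color 2: [4, 5]; color 3: [0, 2]; color 4: [1].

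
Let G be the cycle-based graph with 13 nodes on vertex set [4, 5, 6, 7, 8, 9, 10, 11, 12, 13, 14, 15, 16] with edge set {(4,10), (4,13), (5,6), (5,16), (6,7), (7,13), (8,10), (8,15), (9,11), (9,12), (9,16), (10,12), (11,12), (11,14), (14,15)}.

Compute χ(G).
Clique number ω(G) = 3 (lower bound: χ ≥ ω).
The clique on [9, 11, 12] has size 3, forcing χ ≥ 3, and the coloring below uses 3 colors, so χ(G) = 3.
A valid 3-coloring: color 1: [6, 9, 10, 13, 14]; color 2: [4, 5, 7, 12, 15]; color 3: [8, 11, 16].

χ(G) = 3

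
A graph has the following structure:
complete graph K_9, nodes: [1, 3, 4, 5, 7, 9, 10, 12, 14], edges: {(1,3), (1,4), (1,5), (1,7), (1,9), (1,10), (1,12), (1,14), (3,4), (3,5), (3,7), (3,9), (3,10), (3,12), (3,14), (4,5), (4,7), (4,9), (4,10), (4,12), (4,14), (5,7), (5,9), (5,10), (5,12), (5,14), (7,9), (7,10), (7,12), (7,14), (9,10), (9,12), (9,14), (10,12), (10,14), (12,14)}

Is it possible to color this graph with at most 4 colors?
The clique on vertices [1, 3, 4, 5, 7, 9, 10, 12, 14] has size 9 > 4, so it alone needs 9 colors.

No, G is not 4-colorable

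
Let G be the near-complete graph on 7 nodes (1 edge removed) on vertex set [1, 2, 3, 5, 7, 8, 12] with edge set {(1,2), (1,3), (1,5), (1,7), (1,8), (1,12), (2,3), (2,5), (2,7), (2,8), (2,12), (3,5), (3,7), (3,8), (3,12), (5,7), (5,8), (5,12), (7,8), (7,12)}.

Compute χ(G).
Clique number ω(G) = 6 (lower bound: χ ≥ ω).
The clique on [1, 2, 3, 5, 7, 8] has size 6, forcing χ ≥ 6, and the coloring below uses 6 colors, so χ(G) = 6.
A valid 6-coloring: color 1: [7]; color 2: [5]; color 3: [3]; color 4: [2]; color 5: [1]; color 6: [8, 12].

χ(G) = 6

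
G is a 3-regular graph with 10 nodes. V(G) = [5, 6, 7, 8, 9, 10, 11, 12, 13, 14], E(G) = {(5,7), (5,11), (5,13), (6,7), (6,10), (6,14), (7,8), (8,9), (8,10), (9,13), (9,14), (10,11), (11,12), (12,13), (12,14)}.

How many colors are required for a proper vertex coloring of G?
χ(G) = 3

Clique number ω(G) = 2 (lower bound: χ ≥ ω).
Odd cycle [6, 10, 8, 9, 14] needs 3 colors (χ ≥ 3).
The coloring below uses 3 colors, so χ(G) = 3.
A valid 3-coloring: color 1: [7, 10, 13, 14]; color 2: [5, 6, 8, 12]; color 3: [9, 11].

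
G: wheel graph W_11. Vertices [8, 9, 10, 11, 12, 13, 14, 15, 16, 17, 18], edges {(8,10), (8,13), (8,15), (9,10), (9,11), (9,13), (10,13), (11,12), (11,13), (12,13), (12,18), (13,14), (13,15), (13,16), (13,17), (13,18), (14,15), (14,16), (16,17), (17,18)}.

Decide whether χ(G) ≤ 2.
The clique on vertices [8, 10, 13] has size 3 > 2, so it alone needs 3 colors.

No, G is not 2-colorable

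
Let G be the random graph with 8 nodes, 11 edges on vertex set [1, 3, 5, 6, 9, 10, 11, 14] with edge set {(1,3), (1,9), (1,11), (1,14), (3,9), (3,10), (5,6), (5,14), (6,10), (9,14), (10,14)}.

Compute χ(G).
χ(G) = 3

Clique number ω(G) = 3 (lower bound: χ ≥ ω).
The clique on [1, 3, 9] has size 3, forcing χ ≥ 3, and the coloring below uses 3 colors, so χ(G) = 3.
A valid 3-coloring: color 1: [3, 6, 11, 14]; color 2: [1, 5, 10]; color 3: [9].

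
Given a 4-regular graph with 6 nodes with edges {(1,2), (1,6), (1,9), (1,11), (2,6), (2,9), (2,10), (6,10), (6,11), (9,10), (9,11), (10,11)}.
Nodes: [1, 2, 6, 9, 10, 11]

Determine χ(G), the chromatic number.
χ(G) = 3

Clique number ω(G) = 3 (lower bound: χ ≥ ω).
The clique on [1, 2, 9] has size 3, forcing χ ≥ 3, and the coloring below uses 3 colors, so χ(G) = 3.
A valid 3-coloring: color 1: [1, 10]; color 2: [2, 11]; color 3: [6, 9].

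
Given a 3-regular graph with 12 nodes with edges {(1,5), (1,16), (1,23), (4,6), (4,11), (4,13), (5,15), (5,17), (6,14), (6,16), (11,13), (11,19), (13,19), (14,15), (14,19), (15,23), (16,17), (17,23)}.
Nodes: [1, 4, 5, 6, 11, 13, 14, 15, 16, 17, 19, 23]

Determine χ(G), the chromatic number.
χ(G) = 3

Clique number ω(G) = 3 (lower bound: χ ≥ ω).
The clique on [4, 11, 13] has size 3, forcing χ ≥ 3, and the coloring below uses 3 colors, so χ(G) = 3.
A valid 3-coloring: color 1: [1, 6, 11, 15, 17]; color 2: [4, 5, 16, 19, 23]; color 3: [13, 14].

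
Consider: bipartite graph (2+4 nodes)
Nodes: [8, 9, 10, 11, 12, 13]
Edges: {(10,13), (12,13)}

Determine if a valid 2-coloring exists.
Yes, G is 2-colorable

A valid 2-coloring: color 1: [8, 9, 11, 13]; color 2: [10, 12].
(χ(G) = 2 ≤ 2.)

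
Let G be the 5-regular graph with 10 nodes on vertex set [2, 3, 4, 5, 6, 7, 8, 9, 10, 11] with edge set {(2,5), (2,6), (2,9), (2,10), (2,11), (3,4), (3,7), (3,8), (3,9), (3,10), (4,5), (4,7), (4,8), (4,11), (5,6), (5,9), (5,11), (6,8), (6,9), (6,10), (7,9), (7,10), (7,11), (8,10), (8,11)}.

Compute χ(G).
χ(G) = 4

Clique number ω(G) = 4 (lower bound: χ ≥ ω).
The clique on [2, 5, 6, 9] has size 4, forcing χ ≥ 4, and the coloring below uses 4 colors, so χ(G) = 4.
A valid 4-coloring: color 1: [3, 6, 11]; color 2: [4, 9, 10]; color 3: [5, 7, 8]; color 4: [2].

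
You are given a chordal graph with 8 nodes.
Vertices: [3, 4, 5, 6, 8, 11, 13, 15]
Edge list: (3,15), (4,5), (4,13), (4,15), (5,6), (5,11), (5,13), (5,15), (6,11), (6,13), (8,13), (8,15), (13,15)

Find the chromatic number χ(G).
χ(G) = 4

Clique number ω(G) = 4 (lower bound: χ ≥ ω).
The clique on [4, 5, 13, 15] has size 4, forcing χ ≥ 4, and the coloring below uses 4 colors, so χ(G) = 4.
A valid 4-coloring: color 1: [6, 15]; color 2: [3, 5, 8]; color 3: [11, 13]; color 4: [4].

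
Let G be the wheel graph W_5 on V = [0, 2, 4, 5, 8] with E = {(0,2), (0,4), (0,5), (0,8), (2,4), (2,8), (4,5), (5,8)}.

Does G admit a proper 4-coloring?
A valid 4-coloring: color 1: [0]; color 2: [4, 8]; color 3: [2, 5].
(χ(G) = 3 ≤ 4.)

Yes, G is 4-colorable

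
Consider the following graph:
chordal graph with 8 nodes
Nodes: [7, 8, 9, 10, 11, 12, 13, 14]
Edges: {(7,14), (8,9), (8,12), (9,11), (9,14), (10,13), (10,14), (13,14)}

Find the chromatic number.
χ(G) = 3

Clique number ω(G) = 3 (lower bound: χ ≥ ω).
The clique on [10, 13, 14] has size 3, forcing χ ≥ 3, and the coloring below uses 3 colors, so χ(G) = 3.
A valid 3-coloring: color 1: [8, 11, 14]; color 2: [7, 9, 12, 13]; color 3: [10].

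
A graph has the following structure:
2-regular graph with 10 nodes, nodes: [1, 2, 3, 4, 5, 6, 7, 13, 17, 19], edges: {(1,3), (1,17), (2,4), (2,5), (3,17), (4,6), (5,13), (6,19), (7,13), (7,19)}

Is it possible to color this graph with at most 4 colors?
Yes, G is 4-colorable

A valid 4-coloring: color 1: [1, 2, 6, 13]; color 2: [4, 5, 7, 17]; color 3: [3, 19].
(χ(G) = 3 ≤ 4.)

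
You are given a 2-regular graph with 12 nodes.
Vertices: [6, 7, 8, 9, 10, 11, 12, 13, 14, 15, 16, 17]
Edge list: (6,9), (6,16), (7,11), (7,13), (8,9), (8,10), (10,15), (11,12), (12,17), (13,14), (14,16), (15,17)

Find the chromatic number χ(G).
Clique number ω(G) = 2 (lower bound: χ ≥ ω).
The graph is bipartite (no odd cycle), so 2 colors suffice: χ(G) = 2.
A valid 2-coloring: color 1: [6, 7, 8, 12, 14, 15]; color 2: [9, 10, 11, 13, 16, 17].

χ(G) = 2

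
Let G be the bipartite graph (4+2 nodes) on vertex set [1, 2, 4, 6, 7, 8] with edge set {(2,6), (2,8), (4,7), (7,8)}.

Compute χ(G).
Clique number ω(G) = 2 (lower bound: χ ≥ ω).
The graph is bipartite (no odd cycle), so 2 colors suffice: χ(G) = 2.
A valid 2-coloring: color 1: [1, 4, 6, 8]; color 2: [2, 7].

χ(G) = 2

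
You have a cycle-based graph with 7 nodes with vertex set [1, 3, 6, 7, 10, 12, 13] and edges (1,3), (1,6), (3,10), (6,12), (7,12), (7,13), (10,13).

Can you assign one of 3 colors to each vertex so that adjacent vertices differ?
Yes, G is 3-colorable

A valid 3-coloring: color 1: [3, 6, 13]; color 2: [1, 7, 10]; color 3: [12].
(χ(G) = 3 ≤ 3.)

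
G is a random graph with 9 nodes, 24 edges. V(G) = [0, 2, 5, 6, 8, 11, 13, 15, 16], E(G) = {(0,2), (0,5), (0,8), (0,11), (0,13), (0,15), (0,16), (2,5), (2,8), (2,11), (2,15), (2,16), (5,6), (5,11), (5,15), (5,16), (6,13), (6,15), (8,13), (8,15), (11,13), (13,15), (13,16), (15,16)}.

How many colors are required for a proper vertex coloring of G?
χ(G) = 5

Clique number ω(G) = 5 (lower bound: χ ≥ ω).
The clique on [0, 2, 5, 15, 16] has size 5, forcing χ ≥ 5, and the coloring below uses 5 colors, so χ(G) = 5.
A valid 5-coloring: color 1: [11, 15]; color 2: [0, 6]; color 3: [5, 13]; color 4: [2]; color 5: [8, 16].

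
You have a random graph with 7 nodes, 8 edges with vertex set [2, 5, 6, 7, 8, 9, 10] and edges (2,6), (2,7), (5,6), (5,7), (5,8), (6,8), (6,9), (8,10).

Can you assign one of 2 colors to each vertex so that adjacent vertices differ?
No, G is not 2-colorable

The clique on vertices [5, 6, 8] has size 3 > 2, so it alone needs 3 colors.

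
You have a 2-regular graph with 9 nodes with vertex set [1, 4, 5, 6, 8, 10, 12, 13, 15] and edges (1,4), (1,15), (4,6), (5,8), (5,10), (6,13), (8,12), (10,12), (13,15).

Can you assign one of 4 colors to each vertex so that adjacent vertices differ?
A valid 4-coloring: color 1: [4, 5, 12, 13]; color 2: [6, 8, 10, 15]; color 3: [1].
(χ(G) = 3 ≤ 4.)

Yes, G is 4-colorable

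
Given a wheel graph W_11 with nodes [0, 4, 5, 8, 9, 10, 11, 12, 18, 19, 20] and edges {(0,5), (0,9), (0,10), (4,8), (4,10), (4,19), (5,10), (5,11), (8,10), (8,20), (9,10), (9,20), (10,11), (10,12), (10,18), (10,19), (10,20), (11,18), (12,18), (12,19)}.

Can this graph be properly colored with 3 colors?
Yes, G is 3-colorable

A valid 3-coloring: color 1: [10]; color 2: [5, 8, 9, 18, 19]; color 3: [0, 4, 11, 12, 20].
(χ(G) = 3 ≤ 3.)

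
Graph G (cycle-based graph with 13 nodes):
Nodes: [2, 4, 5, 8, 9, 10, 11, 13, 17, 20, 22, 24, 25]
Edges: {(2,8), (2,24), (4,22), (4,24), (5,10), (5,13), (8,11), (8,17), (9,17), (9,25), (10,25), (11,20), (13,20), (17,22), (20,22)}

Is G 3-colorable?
Yes, G is 3-colorable

A valid 3-coloring: color 1: [8, 9, 10, 13, 22, 24]; color 2: [2, 4, 5, 17, 20, 25]; color 3: [11].
(χ(G) = 3 ≤ 3.)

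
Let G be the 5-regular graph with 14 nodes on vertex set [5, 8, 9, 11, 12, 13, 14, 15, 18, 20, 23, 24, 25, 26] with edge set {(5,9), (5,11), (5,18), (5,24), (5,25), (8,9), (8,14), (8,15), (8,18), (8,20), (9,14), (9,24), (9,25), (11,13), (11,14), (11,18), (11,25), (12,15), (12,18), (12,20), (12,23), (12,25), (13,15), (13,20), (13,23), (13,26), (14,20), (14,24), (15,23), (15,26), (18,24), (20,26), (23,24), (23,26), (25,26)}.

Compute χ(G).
χ(G) = 4

Clique number ω(G) = 4 (lower bound: χ ≥ ω).
The clique on [13, 15, 23, 26] has size 4, forcing χ ≥ 4, and the coloring below uses 4 colors, so χ(G) = 4.
A valid 4-coloring: color 1: [5, 8, 12, 13]; color 2: [15, 20, 24, 25]; color 3: [9, 11, 26]; color 4: [14, 18, 23].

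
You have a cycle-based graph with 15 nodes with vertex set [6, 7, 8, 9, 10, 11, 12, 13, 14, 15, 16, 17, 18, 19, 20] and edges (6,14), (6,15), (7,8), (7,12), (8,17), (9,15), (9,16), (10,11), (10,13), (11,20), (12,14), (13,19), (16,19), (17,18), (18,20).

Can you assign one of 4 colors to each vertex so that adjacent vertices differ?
Yes, G is 4-colorable

A valid 4-coloring: color 1: [7, 9, 10, 14, 17, 19, 20]; color 2: [6, 8, 11, 12, 13, 16, 18]; color 3: [15].
(χ(G) = 3 ≤ 4.)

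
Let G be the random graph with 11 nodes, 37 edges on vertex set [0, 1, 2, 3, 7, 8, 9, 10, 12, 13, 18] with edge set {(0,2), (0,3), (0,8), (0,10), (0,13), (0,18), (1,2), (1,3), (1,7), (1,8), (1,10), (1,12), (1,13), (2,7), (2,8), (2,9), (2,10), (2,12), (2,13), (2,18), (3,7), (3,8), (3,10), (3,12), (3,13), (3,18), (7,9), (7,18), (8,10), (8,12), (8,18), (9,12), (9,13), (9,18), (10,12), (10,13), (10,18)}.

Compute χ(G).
Clique number ω(G) = 5 (lower bound: χ ≥ ω).
The clique on [0, 2, 8, 10, 18] has size 5, forcing χ ≥ 5, and the coloring below uses 5 colors, so χ(G) = 5.
A valid 5-coloring: color 1: [2, 3]; color 2: [9, 10]; color 3: [1, 18]; color 4: [7, 8, 13]; color 5: [0, 12].

χ(G) = 5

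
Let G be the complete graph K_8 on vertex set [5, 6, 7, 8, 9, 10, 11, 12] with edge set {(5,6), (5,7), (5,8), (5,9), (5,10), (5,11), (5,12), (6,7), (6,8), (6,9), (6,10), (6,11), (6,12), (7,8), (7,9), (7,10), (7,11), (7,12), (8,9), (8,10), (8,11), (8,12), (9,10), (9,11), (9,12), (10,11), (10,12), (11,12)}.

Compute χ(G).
Clique number ω(G) = 8 (lower bound: χ ≥ ω).
The clique on [5, 6, 7, 8, 9, 10, 11, 12] has size 8, forcing χ ≥ 8, and the coloring below uses 8 colors, so χ(G) = 8.
A valid 8-coloring: color 1: [11]; color 2: [9]; color 3: [6]; color 4: [5]; color 5: [7]; color 6: [12]; color 7: [8]; color 8: [10].

χ(G) = 8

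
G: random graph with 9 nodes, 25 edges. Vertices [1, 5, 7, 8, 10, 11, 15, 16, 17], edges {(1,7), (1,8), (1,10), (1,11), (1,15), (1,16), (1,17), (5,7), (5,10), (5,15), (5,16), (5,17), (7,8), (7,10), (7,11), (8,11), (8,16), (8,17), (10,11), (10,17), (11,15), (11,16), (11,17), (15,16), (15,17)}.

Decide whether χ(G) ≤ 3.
No, G is not 3-colorable

The clique on vertices [1, 8, 11, 16] has size 4 > 3, so it alone needs 4 colors.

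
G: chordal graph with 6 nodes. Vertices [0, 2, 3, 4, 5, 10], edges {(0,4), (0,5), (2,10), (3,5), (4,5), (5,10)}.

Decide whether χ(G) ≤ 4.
Yes, G is 4-colorable

A valid 4-coloring: color 1: [2, 5]; color 2: [3, 4, 10]; color 3: [0].
(χ(G) = 3 ≤ 4.)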